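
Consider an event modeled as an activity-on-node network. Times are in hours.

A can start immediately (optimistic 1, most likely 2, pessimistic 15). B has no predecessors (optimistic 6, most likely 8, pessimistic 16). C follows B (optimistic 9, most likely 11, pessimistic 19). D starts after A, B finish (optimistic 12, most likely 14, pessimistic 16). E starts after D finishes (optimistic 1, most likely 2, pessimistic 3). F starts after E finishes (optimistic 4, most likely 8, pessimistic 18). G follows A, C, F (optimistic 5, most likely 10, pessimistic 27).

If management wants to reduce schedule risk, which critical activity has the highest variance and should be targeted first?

G

te_A = (1 + 4·2 + 15)/6 = 24/6 = 4; σ²_A = ((15−1)/6)² = 5.444
te_B = (6 + 4·8 + 16)/6 = 54/6 = 9; σ²_B = ((16−6)/6)² = 2.778
te_C = (9 + 4·11 + 19)/6 = 72/6 = 12; σ²_C = ((19−9)/6)² = 2.778
te_D = (12 + 4·14 + 16)/6 = 84/6 = 14; σ²_D = ((16−12)/6)² = 0.444
te_E = (1 + 4·2 + 3)/6 = 12/6 = 2; σ²_E = ((3−1)/6)² = 0.111
te_F = (4 + 4·8 + 18)/6 = 54/6 = 9; σ²_F = ((18−4)/6)² = 5.444
te_G = (5 + 4·10 + 27)/6 = 72/6 = 12; σ²_G = ((27−5)/6)² = 13.444

Forward pass:
ES_A = 0; EF_A = 4
ES_B = 0; EF_B = 9
ES_C = 9; EF_C = 9+12 = 21
ES_D = max(EF_A=4, EF_B=9) = 9; EF_D = 9+14 = 23
ES_E = 23; EF_E = 23+2 = 25
ES_F = 25; EF_F = 25+9 = 34
ES_G = max(EF_A=4, EF_C=21, EF_F=34) = 34; EF_G = 34+12 = 46
Expected project duration μ = 46 hours. Critical path: B → D → E → F → G.

Variances on critical path: σ²_B=2.778, σ²_D=0.444, σ²_E=0.111, σ²_F=5.444, σ²_G=13.444.
Largest is σ²_G = 13.444.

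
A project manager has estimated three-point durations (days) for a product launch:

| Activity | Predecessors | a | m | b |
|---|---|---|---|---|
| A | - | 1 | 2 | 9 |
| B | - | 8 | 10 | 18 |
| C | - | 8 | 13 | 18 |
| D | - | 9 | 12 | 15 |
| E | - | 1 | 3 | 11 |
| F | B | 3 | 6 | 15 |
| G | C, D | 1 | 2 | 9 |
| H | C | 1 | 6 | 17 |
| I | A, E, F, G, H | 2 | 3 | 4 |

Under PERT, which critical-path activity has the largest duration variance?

H

te_A = (1 + 4·2 + 9)/6 = 18/6 = 3; σ²_A = ((9−1)/6)² = 1.778
te_B = (8 + 4·10 + 18)/6 = 66/6 = 11; σ²_B = ((18−8)/6)² = 2.778
te_C = (8 + 4·13 + 18)/6 = 78/6 = 13; σ²_C = ((18−8)/6)² = 2.778
te_D = (9 + 4·12 + 15)/6 = 72/6 = 12; σ²_D = ((15−9)/6)² = 1.000
te_E = (1 + 4·3 + 11)/6 = 24/6 = 4; σ²_E = ((11−1)/6)² = 2.778
te_F = (3 + 4·6 + 15)/6 = 42/6 = 7; σ²_F = ((15−3)/6)² = 4.000
te_G = (1 + 4·2 + 9)/6 = 18/6 = 3; σ²_G = ((9−1)/6)² = 1.778
te_H = (1 + 4·6 + 17)/6 = 42/6 = 7; σ²_H = ((17−1)/6)² = 7.111
te_I = (2 + 4·3 + 4)/6 = 18/6 = 3; σ²_I = ((4−2)/6)² = 0.111

Forward pass:
ES_A = 0; EF_A = 3
ES_B = 0; EF_B = 11
ES_C = 0; EF_C = 13
ES_D = 0; EF_D = 12
ES_E = 0; EF_E = 4
ES_F = 11; EF_F = 11+7 = 18
ES_G = max(EF_C=13, EF_D=12) = 13; EF_G = 13+3 = 16
ES_H = 13; EF_H = 13+7 = 20
ES_I = max(EF_A=3, EF_E=4, EF_F=18, EF_G=16, EF_H=20) = 20; EF_I = 20+3 = 23
Expected project duration μ = 23 days. Critical path: C → H → I.

Variances on critical path: σ²_C=2.778, σ²_H=7.111, σ²_I=0.111.
Largest is σ²_H = 7.111.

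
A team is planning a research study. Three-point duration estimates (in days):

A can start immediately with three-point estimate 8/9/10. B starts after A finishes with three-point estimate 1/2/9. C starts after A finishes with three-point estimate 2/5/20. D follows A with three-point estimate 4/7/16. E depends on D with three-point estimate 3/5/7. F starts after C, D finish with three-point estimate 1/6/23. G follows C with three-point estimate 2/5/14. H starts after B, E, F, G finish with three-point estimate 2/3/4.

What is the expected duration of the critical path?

te_A = (8 + 4·9 + 10)/6 = 54/6 = 9
te_B = (1 + 4·2 + 9)/6 = 18/6 = 3
te_C = (2 + 4·5 + 20)/6 = 42/6 = 7
te_D = (4 + 4·7 + 16)/6 = 48/6 = 8
te_E = (3 + 4·5 + 7)/6 = 30/6 = 5
te_F = (1 + 4·6 + 23)/6 = 48/6 = 8
te_G = (2 + 4·5 + 14)/6 = 36/6 = 6
te_H = (2 + 4·3 + 4)/6 = 18/6 = 3

Forward pass:
ES_A = 0; EF_A = 9
ES_B = 9; EF_B = 9+3 = 12
ES_C = 9; EF_C = 9+7 = 16
ES_D = 9; EF_D = 9+8 = 17
ES_E = 17; EF_E = 17+5 = 22
ES_F = max(EF_C=16, EF_D=17) = 17; EF_F = 17+8 = 25
ES_G = 16; EF_G = 16+6 = 22
ES_H = max(EF_B=12, EF_E=22, EF_F=25, EF_G=22) = 25; EF_H = 25+3 = 28
Expected project duration μ = 28 days. Critical path: A → D → F → H.

28 days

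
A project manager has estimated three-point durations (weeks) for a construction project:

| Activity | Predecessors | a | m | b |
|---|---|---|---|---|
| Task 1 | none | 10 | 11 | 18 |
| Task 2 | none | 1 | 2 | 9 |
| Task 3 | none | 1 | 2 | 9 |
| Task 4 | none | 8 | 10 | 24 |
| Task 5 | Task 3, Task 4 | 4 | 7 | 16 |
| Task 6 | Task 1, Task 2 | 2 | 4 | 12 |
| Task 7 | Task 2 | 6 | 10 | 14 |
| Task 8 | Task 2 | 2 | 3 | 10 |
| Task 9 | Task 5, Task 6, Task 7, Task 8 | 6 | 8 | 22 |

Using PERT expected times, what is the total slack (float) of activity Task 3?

9 weeks

te_Task 1 = (10 + 4·11 + 18)/6 = 72/6 = 12
te_Task 2 = (1 + 4·2 + 9)/6 = 18/6 = 3
te_Task 3 = (1 + 4·2 + 9)/6 = 18/6 = 3
te_Task 4 = (8 + 4·10 + 24)/6 = 72/6 = 12
te_Task 5 = (4 + 4·7 + 16)/6 = 48/6 = 8
te_Task 6 = (2 + 4·4 + 12)/6 = 30/6 = 5
te_Task 7 = (6 + 4·10 + 14)/6 = 60/6 = 10
te_Task 8 = (2 + 4·3 + 10)/6 = 24/6 = 4
te_Task 9 = (6 + 4·8 + 22)/6 = 60/6 = 10

Forward pass:
ES_Task 1 = 0; EF_Task 1 = 12
ES_Task 2 = 0; EF_Task 2 = 3
ES_Task 3 = 0; EF_Task 3 = 3
ES_Task 4 = 0; EF_Task 4 = 12
ES_Task 5 = max(EF_Task 3=3, EF_Task 4=12) = 12; EF_Task 5 = 12+8 = 20
ES_Task 6 = max(EF_Task 1=12, EF_Task 2=3) = 12; EF_Task 6 = 12+5 = 17
ES_Task 7 = 3; EF_Task 7 = 3+10 = 13
ES_Task 8 = 3; EF_Task 8 = 3+4 = 7
ES_Task 9 = max(EF_Task 5=20, EF_Task 6=17, EF_Task 7=13, EF_Task 8=7) = 20; EF_Task 9 = 20+10 = 30
Expected project duration μ = 30 weeks. Critical path: Task 4 → Task 5 → Task 9.

Backward pass:
LF_Task 9 = 30; LS_Task 9 = 30−10 = 20
LF_Task 8 = LS_Task 9 = 20; LS_Task 8 = 20−4 = 16
LF_Task 7 = LS_Task 9 = 20; LS_Task 7 = 20−10 = 10
LF_Task 6 = LS_Task 9 = 20; LS_Task 6 = 20−5 = 15
LF_Task 5 = LS_Task 9 = 20; LS_Task 5 = 20−8 = 12
LF_Task 4 = LS_Task 5 = 12; LS_Task 4 = 12−12 = 0
LF_Task 3 = LS_Task 5 = 12; LS_Task 3 = 12−3 = 9
LF_Task 2 = min(LS_Task 6=15, LS_Task 7=10, LS_Task 8=16) = 10; LS_Task 2 = 10−3 = 7
LF_Task 1 = LS_Task 6 = 15; LS_Task 1 = 15−12 = 3
Slack_Task 3 = LS_Task 3 − ES_Task 3 = 9 − 0 = 9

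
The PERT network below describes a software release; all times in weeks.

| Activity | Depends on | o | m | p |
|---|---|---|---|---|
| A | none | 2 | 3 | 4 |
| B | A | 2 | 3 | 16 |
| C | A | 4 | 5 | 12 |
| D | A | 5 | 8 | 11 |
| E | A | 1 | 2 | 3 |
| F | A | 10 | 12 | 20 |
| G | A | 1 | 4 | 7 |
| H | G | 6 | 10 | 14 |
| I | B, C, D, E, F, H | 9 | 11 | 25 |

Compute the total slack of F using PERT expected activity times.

1 weeks

te_A = (2 + 4·3 + 4)/6 = 18/6 = 3
te_B = (2 + 4·3 + 16)/6 = 30/6 = 5
te_C = (4 + 4·5 + 12)/6 = 36/6 = 6
te_D = (5 + 4·8 + 11)/6 = 48/6 = 8
te_E = (1 + 4·2 + 3)/6 = 12/6 = 2
te_F = (10 + 4·12 + 20)/6 = 78/6 = 13
te_G = (1 + 4·4 + 7)/6 = 24/6 = 4
te_H = (6 + 4·10 + 14)/6 = 60/6 = 10
te_I = (9 + 4·11 + 25)/6 = 78/6 = 13

Forward pass:
ES_A = 0; EF_A = 3
ES_B = 3; EF_B = 3+5 = 8
ES_C = 3; EF_C = 3+6 = 9
ES_D = 3; EF_D = 3+8 = 11
ES_E = 3; EF_E = 3+2 = 5
ES_F = 3; EF_F = 3+13 = 16
ES_G = 3; EF_G = 3+4 = 7
ES_H = 7; EF_H = 7+10 = 17
ES_I = max(EF_B=8, EF_C=9, EF_D=11, EF_E=5, EF_F=16, EF_H=17) = 17; EF_I = 17+13 = 30
Expected project duration μ = 30 weeks. Critical path: A → G → H → I.

Backward pass:
LF_I = 30; LS_I = 30−13 = 17
LF_H = LS_I = 17; LS_H = 17−10 = 7
LF_G = LS_H = 7; LS_G = 7−4 = 3
LF_F = LS_I = 17; LS_F = 17−13 = 4
LF_E = LS_I = 17; LS_E = 17−2 = 15
LF_D = LS_I = 17; LS_D = 17−8 = 9
LF_C = LS_I = 17; LS_C = 17−6 = 11
LF_B = LS_I = 17; LS_B = 17−5 = 12
LF_A = min(LS_B=12, LS_C=11, LS_D=9, LS_E=15, LS_F=4, LS_G=3) = 3; LS_A = 3−3 = 0
Slack_F = LS_F − ES_F = 4 − 3 = 1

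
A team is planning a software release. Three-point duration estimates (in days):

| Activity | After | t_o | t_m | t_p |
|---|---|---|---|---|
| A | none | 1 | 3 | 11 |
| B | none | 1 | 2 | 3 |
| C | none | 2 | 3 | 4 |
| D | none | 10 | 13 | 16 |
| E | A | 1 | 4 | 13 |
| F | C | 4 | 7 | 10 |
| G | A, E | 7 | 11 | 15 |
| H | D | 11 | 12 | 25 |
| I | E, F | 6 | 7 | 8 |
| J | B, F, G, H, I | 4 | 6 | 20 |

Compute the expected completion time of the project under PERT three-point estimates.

te_A = (1 + 4·3 + 11)/6 = 24/6 = 4
te_B = (1 + 4·2 + 3)/6 = 12/6 = 2
te_C = (2 + 4·3 + 4)/6 = 18/6 = 3
te_D = (10 + 4·13 + 16)/6 = 78/6 = 13
te_E = (1 + 4·4 + 13)/6 = 30/6 = 5
te_F = (4 + 4·7 + 10)/6 = 42/6 = 7
te_G = (7 + 4·11 + 15)/6 = 66/6 = 11
te_H = (11 + 4·12 + 25)/6 = 84/6 = 14
te_I = (6 + 4·7 + 8)/6 = 42/6 = 7
te_J = (4 + 4·6 + 20)/6 = 48/6 = 8

Forward pass:
ES_A = 0; EF_A = 4
ES_B = 0; EF_B = 2
ES_C = 0; EF_C = 3
ES_D = 0; EF_D = 13
ES_E = 4; EF_E = 4+5 = 9
ES_F = 3; EF_F = 3+7 = 10
ES_G = max(EF_A=4, EF_E=9) = 9; EF_G = 9+11 = 20
ES_H = 13; EF_H = 13+14 = 27
ES_I = max(EF_E=9, EF_F=10) = 10; EF_I = 10+7 = 17
ES_J = max(EF_B=2, EF_F=10, EF_G=20, EF_H=27, EF_I=17) = 27; EF_J = 27+8 = 35
Expected project duration μ = 35 days. Critical path: D → H → J.

35 days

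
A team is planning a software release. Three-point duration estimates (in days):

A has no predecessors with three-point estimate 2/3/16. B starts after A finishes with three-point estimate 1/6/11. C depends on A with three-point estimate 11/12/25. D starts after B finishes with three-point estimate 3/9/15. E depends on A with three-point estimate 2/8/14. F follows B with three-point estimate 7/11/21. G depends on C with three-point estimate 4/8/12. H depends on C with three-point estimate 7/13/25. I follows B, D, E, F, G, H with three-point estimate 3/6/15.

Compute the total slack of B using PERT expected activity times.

te_A = (2 + 4·3 + 16)/6 = 30/6 = 5
te_B = (1 + 4·6 + 11)/6 = 36/6 = 6
te_C = (11 + 4·12 + 25)/6 = 84/6 = 14
te_D = (3 + 4·9 + 15)/6 = 54/6 = 9
te_E = (2 + 4·8 + 14)/6 = 48/6 = 8
te_F = (7 + 4·11 + 21)/6 = 72/6 = 12
te_G = (4 + 4·8 + 12)/6 = 48/6 = 8
te_H = (7 + 4·13 + 25)/6 = 84/6 = 14
te_I = (3 + 4·6 + 15)/6 = 42/6 = 7

Forward pass:
ES_A = 0; EF_A = 5
ES_B = 5; EF_B = 5+6 = 11
ES_C = 5; EF_C = 5+14 = 19
ES_D = 11; EF_D = 11+9 = 20
ES_E = 5; EF_E = 5+8 = 13
ES_F = 11; EF_F = 11+12 = 23
ES_G = 19; EF_G = 19+8 = 27
ES_H = 19; EF_H = 19+14 = 33
ES_I = max(EF_B=11, EF_D=20, EF_E=13, EF_F=23, EF_G=27, EF_H=33) = 33; EF_I = 33+7 = 40
Expected project duration μ = 40 days. Critical path: A → C → H → I.

Backward pass:
LF_I = 40; LS_I = 40−7 = 33
LF_H = LS_I = 33; LS_H = 33−14 = 19
LF_G = LS_I = 33; LS_G = 33−8 = 25
LF_F = LS_I = 33; LS_F = 33−12 = 21
LF_E = LS_I = 33; LS_E = 33−8 = 25
LF_D = LS_I = 33; LS_D = 33−9 = 24
LF_C = min(LS_G=25, LS_H=19) = 19; LS_C = 19−14 = 5
LF_B = min(LS_D=24, LS_F=21, LS_I=33) = 21; LS_B = 21−6 = 15
LF_A = min(LS_B=15, LS_C=5, LS_E=25) = 5; LS_A = 5−5 = 0
Slack_B = LS_B − ES_B = 15 − 5 = 10

10 days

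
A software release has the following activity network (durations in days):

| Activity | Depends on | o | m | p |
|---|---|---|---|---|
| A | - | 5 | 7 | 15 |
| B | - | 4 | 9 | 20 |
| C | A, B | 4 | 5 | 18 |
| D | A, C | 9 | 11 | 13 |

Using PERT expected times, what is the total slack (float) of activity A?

te_A = (5 + 4·7 + 15)/6 = 48/6 = 8
te_B = (4 + 4·9 + 20)/6 = 60/6 = 10
te_C = (4 + 4·5 + 18)/6 = 42/6 = 7
te_D = (9 + 4·11 + 13)/6 = 66/6 = 11

Forward pass:
ES_A = 0; EF_A = 8
ES_B = 0; EF_B = 10
ES_C = max(EF_A=8, EF_B=10) = 10; EF_C = 10+7 = 17
ES_D = max(EF_A=8, EF_C=17) = 17; EF_D = 17+11 = 28
Expected project duration μ = 28 days. Critical path: B → C → D.

Backward pass:
LF_D = 28; LS_D = 28−11 = 17
LF_C = LS_D = 17; LS_C = 17−7 = 10
LF_B = LS_C = 10; LS_B = 10−10 = 0
LF_A = min(LS_C=10, LS_D=17) = 10; LS_A = 10−8 = 2
Slack_A = LS_A − ES_A = 2 − 0 = 2

2 days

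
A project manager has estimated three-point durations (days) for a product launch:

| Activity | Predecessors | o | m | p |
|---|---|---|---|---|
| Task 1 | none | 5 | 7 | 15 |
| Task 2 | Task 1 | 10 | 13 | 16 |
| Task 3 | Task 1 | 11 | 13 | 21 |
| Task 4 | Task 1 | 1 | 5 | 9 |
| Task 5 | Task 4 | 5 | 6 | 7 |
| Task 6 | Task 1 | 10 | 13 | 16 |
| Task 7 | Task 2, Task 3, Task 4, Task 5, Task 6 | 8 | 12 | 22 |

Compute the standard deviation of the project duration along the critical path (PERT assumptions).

te_Task 1 = (5 + 4·7 + 15)/6 = 48/6 = 8; σ²_Task 1 = ((15−5)/6)² = 2.778
te_Task 2 = (10 + 4·13 + 16)/6 = 78/6 = 13; σ²_Task 2 = ((16−10)/6)² = 1.000
te_Task 3 = (11 + 4·13 + 21)/6 = 84/6 = 14; σ²_Task 3 = ((21−11)/6)² = 2.778
te_Task 4 = (1 + 4·5 + 9)/6 = 30/6 = 5; σ²_Task 4 = ((9−1)/6)² = 1.778
te_Task 5 = (5 + 4·6 + 7)/6 = 36/6 = 6; σ²_Task 5 = ((7−5)/6)² = 0.111
te_Task 6 = (10 + 4·13 + 16)/6 = 78/6 = 13; σ²_Task 6 = ((16−10)/6)² = 1.000
te_Task 7 = (8 + 4·12 + 22)/6 = 78/6 = 13; σ²_Task 7 = ((22−8)/6)² = 5.444

Forward pass:
ES_Task 1 = 0; EF_Task 1 = 8
ES_Task 2 = 8; EF_Task 2 = 8+13 = 21
ES_Task 3 = 8; EF_Task 3 = 8+14 = 22
ES_Task 4 = 8; EF_Task 4 = 8+5 = 13
ES_Task 5 = 13; EF_Task 5 = 13+6 = 19
ES_Task 6 = 8; EF_Task 6 = 8+13 = 21
ES_Task 7 = max(EF_Task 2=21, EF_Task 3=22, EF_Task 4=13, EF_Task 5=19, EF_Task 6=21) = 22; EF_Task 7 = 22+13 = 35
Expected project duration μ = 35 days. Critical path: Task 1 → Task 3 → Task 7.

Variance along critical path = 2.778 + 2.778 + 5.444 = 11.000
σ = √11.000 = 3.317 days

3.32 days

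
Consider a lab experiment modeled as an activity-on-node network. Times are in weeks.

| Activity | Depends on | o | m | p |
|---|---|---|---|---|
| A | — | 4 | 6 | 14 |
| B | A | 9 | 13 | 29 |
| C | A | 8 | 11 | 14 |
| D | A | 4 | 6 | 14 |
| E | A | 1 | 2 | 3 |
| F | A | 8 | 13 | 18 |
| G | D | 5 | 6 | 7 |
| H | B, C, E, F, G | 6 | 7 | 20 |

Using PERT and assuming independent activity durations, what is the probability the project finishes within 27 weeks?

te_A = (4 + 4·6 + 14)/6 = 42/6 = 7; σ²_A = ((14−4)/6)² = 2.778
te_B = (9 + 4·13 + 29)/6 = 90/6 = 15; σ²_B = ((29−9)/6)² = 11.111
te_C = (8 + 4·11 + 14)/6 = 66/6 = 11; σ²_C = ((14−8)/6)² = 1.000
te_D = (4 + 4·6 + 14)/6 = 42/6 = 7; σ²_D = ((14−4)/6)² = 2.778
te_E = (1 + 4·2 + 3)/6 = 12/6 = 2; σ²_E = ((3−1)/6)² = 0.111
te_F = (8 + 4·13 + 18)/6 = 78/6 = 13; σ²_F = ((18−8)/6)² = 2.778
te_G = (5 + 4·6 + 7)/6 = 36/6 = 6; σ²_G = ((7−5)/6)² = 0.111
te_H = (6 + 4·7 + 20)/6 = 54/6 = 9; σ²_H = ((20−6)/6)² = 5.444

Forward pass:
ES_A = 0; EF_A = 7
ES_B = 7; EF_B = 7+15 = 22
ES_C = 7; EF_C = 7+11 = 18
ES_D = 7; EF_D = 7+7 = 14
ES_E = 7; EF_E = 7+2 = 9
ES_F = 7; EF_F = 7+13 = 20
ES_G = 14; EF_G = 14+6 = 20
ES_H = max(EF_B=22, EF_C=18, EF_E=9, EF_F=20, EF_G=20) = 22; EF_H = 22+9 = 31
Expected project duration μ = 31 weeks. Critical path: A → B → H.

Variance along critical path = 2.778 + 11.111 + 5.444 = 19.333; σ = √19.333 = 4.397 weeks.
Z = (27 − 31) / 4.397 = -0.910
P(T ≤ 27) = Φ(-0.910) ≈ 0.181

0.181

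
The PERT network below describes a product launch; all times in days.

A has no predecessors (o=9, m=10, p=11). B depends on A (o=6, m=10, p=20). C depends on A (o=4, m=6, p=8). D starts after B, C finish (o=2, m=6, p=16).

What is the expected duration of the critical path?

28 days

te_A = (9 + 4·10 + 11)/6 = 60/6 = 10
te_B = (6 + 4·10 + 20)/6 = 66/6 = 11
te_C = (4 + 4·6 + 8)/6 = 36/6 = 6
te_D = (2 + 4·6 + 16)/6 = 42/6 = 7

Forward pass:
ES_A = 0; EF_A = 10
ES_B = 10; EF_B = 10+11 = 21
ES_C = 10; EF_C = 10+6 = 16
ES_D = max(EF_B=21, EF_C=16) = 21; EF_D = 21+7 = 28
Expected project duration μ = 28 days. Critical path: A → B → D.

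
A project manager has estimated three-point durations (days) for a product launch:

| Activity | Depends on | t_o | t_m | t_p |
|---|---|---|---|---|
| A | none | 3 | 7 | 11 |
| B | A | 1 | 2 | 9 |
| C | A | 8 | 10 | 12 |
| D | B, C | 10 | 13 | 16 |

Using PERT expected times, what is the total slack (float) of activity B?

te_A = (3 + 4·7 + 11)/6 = 42/6 = 7
te_B = (1 + 4·2 + 9)/6 = 18/6 = 3
te_C = (8 + 4·10 + 12)/6 = 60/6 = 10
te_D = (10 + 4·13 + 16)/6 = 78/6 = 13

Forward pass:
ES_A = 0; EF_A = 7
ES_B = 7; EF_B = 7+3 = 10
ES_C = 7; EF_C = 7+10 = 17
ES_D = max(EF_B=10, EF_C=17) = 17; EF_D = 17+13 = 30
Expected project duration μ = 30 days. Critical path: A → C → D.

Backward pass:
LF_D = 30; LS_D = 30−13 = 17
LF_C = LS_D = 17; LS_C = 17−10 = 7
LF_B = LS_D = 17; LS_B = 17−3 = 14
LF_A = min(LS_B=14, LS_C=7) = 7; LS_A = 7−7 = 0
Slack_B = LS_B − ES_B = 14 − 7 = 7

7 days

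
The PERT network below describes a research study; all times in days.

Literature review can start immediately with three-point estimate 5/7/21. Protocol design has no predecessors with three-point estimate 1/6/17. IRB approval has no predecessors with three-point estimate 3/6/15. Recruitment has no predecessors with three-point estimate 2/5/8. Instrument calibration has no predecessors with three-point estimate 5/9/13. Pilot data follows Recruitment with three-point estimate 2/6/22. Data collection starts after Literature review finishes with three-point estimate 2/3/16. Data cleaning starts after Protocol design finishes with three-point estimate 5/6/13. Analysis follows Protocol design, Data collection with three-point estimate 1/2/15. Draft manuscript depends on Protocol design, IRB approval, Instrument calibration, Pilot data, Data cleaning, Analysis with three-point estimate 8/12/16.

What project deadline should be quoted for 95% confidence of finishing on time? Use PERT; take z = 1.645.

te_Literature review = (5 + 4·7 + 21)/6 = 54/6 = 9; σ²_Literature review = ((21−5)/6)² = 7.111
te_Protocol design = (1 + 4·6 + 17)/6 = 42/6 = 7; σ²_Protocol design = ((17−1)/6)² = 7.111
te_IRB approval = (3 + 4·6 + 15)/6 = 42/6 = 7; σ²_IRB approval = ((15−3)/6)² = 4.000
te_Recruitment = (2 + 4·5 + 8)/6 = 30/6 = 5; σ²_Recruitment = ((8−2)/6)² = 1.000
te_Instrument calibration = (5 + 4·9 + 13)/6 = 54/6 = 9; σ²_Instrument calibration = ((13−5)/6)² = 1.778
te_Pilot data = (2 + 4·6 + 22)/6 = 48/6 = 8; σ²_Pilot data = ((22−2)/6)² = 11.111
te_Data collection = (2 + 4·3 + 16)/6 = 30/6 = 5; σ²_Data collection = ((16−2)/6)² = 5.444
te_Data cleaning = (5 + 4·6 + 13)/6 = 42/6 = 7; σ²_Data cleaning = ((13−5)/6)² = 1.778
te_Analysis = (1 + 4·2 + 15)/6 = 24/6 = 4; σ²_Analysis = ((15−1)/6)² = 5.444
te_Draft manuscript = (8 + 4·12 + 16)/6 = 72/6 = 12; σ²_Draft manuscript = ((16−8)/6)² = 1.778

Forward pass:
ES_Literature review = 0; EF_Literature review = 9
ES_Protocol design = 0; EF_Protocol design = 7
ES_IRB approval = 0; EF_IRB approval = 7
ES_Recruitment = 0; EF_Recruitment = 5
ES_Instrument calibration = 0; EF_Instrument calibration = 9
ES_Pilot data = 5; EF_Pilot data = 5+8 = 13
ES_Data collection = 9; EF_Data collection = 9+5 = 14
ES_Data cleaning = 7; EF_Data cleaning = 7+7 = 14
ES_Analysis = max(EF_Protocol design=7, EF_Data collection=14) = 14; EF_Analysis = 14+4 = 18
ES_Draft manuscript = max(EF_Protocol design=7, EF_IRB approval=7, EF_Instrument calibration=9, EF_Pilot data=13, EF_Data cleaning=14, EF_Analysis=18) = 18; EF_Draft manuscript = 18+12 = 30
Expected project duration μ = 30 days. Critical path: Literature review → Data collection → Analysis → Draft manuscript.

Variance along critical path = 7.111 + 5.444 + 5.444 + 1.778 = 19.778; σ = 4.447 days.
D = μ + z·σ = 30 + 1.645·4.447 = 37.3 days

37.3 days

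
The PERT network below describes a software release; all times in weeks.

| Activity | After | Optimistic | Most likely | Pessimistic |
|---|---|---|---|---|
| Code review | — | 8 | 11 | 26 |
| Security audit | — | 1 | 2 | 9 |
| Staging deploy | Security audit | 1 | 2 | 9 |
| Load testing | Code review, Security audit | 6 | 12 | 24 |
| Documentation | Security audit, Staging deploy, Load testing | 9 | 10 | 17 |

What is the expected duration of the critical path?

37 weeks

te_Code review = (8 + 4·11 + 26)/6 = 78/6 = 13
te_Security audit = (1 + 4·2 + 9)/6 = 18/6 = 3
te_Staging deploy = (1 + 4·2 + 9)/6 = 18/6 = 3
te_Load testing = (6 + 4·12 + 24)/6 = 78/6 = 13
te_Documentation = (9 + 4·10 + 17)/6 = 66/6 = 11

Forward pass:
ES_Code review = 0; EF_Code review = 13
ES_Security audit = 0; EF_Security audit = 3
ES_Staging deploy = 3; EF_Staging deploy = 3+3 = 6
ES_Load testing = max(EF_Code review=13, EF_Security audit=3) = 13; EF_Load testing = 13+13 = 26
ES_Documentation = max(EF_Security audit=3, EF_Staging deploy=6, EF_Load testing=26) = 26; EF_Documentation = 26+11 = 37
Expected project duration μ = 37 weeks. Critical path: Code review → Load testing → Documentation.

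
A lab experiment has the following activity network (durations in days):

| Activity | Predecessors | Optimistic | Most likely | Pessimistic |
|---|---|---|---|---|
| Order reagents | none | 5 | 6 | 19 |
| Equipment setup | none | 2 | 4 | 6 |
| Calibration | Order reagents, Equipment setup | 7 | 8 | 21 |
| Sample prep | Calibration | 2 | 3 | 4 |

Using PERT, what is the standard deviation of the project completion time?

te_Order reagents = (5 + 4·6 + 19)/6 = 48/6 = 8; σ²_Order reagents = ((19−5)/6)² = 5.444
te_Equipment setup = (2 + 4·4 + 6)/6 = 24/6 = 4; σ²_Equipment setup = ((6−2)/6)² = 0.444
te_Calibration = (7 + 4·8 + 21)/6 = 60/6 = 10; σ²_Calibration = ((21−7)/6)² = 5.444
te_Sample prep = (2 + 4·3 + 4)/6 = 18/6 = 3; σ²_Sample prep = ((4−2)/6)² = 0.111

Forward pass:
ES_Order reagents = 0; EF_Order reagents = 8
ES_Equipment setup = 0; EF_Equipment setup = 4
ES_Calibration = max(EF_Order reagents=8, EF_Equipment setup=4) = 8; EF_Calibration = 8+10 = 18
ES_Sample prep = 18; EF_Sample prep = 18+3 = 21
Expected project duration μ = 21 days. Critical path: Order reagents → Calibration → Sample prep.

Variance along critical path = 5.444 + 5.444 + 0.111 = 11.000
σ = √11.000 = 3.317 days

3.32 days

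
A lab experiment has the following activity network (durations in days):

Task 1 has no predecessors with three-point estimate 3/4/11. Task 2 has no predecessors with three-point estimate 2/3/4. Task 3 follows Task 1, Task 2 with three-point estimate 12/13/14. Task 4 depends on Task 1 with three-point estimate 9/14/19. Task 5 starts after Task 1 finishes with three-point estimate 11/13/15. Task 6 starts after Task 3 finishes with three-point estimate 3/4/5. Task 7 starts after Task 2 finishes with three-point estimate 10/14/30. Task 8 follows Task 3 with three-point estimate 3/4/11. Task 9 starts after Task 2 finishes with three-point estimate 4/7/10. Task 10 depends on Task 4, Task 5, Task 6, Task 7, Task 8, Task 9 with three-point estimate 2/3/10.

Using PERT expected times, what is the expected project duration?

te_Task 1 = (3 + 4·4 + 11)/6 = 30/6 = 5
te_Task 2 = (2 + 4·3 + 4)/6 = 18/6 = 3
te_Task 3 = (12 + 4·13 + 14)/6 = 78/6 = 13
te_Task 4 = (9 + 4·14 + 19)/6 = 84/6 = 14
te_Task 5 = (11 + 4·13 + 15)/6 = 78/6 = 13
te_Task 6 = (3 + 4·4 + 5)/6 = 24/6 = 4
te_Task 7 = (10 + 4·14 + 30)/6 = 96/6 = 16
te_Task 8 = (3 + 4·4 + 11)/6 = 30/6 = 5
te_Task 9 = (4 + 4·7 + 10)/6 = 42/6 = 7
te_Task 10 = (2 + 4·3 + 10)/6 = 24/6 = 4

Forward pass:
ES_Task 1 = 0; EF_Task 1 = 5
ES_Task 2 = 0; EF_Task 2 = 3
ES_Task 3 = max(EF_Task 1=5, EF_Task 2=3) = 5; EF_Task 3 = 5+13 = 18
ES_Task 4 = 5; EF_Task 4 = 5+14 = 19
ES_Task 5 = 5; EF_Task 5 = 5+13 = 18
ES_Task 6 = 18; EF_Task 6 = 18+4 = 22
ES_Task 7 = 3; EF_Task 7 = 3+16 = 19
ES_Task 8 = 18; EF_Task 8 = 18+5 = 23
ES_Task 9 = 3; EF_Task 9 = 3+7 = 10
ES_Task 10 = max(EF_Task 4=19, EF_Task 5=18, EF_Task 6=22, EF_Task 7=19, EF_Task 8=23, EF_Task 9=10) = 23; EF_Task 10 = 23+4 = 27
Expected project duration μ = 27 days. Critical path: Task 1 → Task 3 → Task 8 → Task 10.

27 days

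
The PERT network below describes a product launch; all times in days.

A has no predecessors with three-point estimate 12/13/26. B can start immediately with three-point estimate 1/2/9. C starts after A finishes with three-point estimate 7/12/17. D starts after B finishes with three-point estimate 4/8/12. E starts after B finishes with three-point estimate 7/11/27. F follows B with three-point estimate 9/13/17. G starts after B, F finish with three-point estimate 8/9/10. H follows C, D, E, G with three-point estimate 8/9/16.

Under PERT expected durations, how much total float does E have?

te_A = (12 + 4·13 + 26)/6 = 90/6 = 15
te_B = (1 + 4·2 + 9)/6 = 18/6 = 3
te_C = (7 + 4·12 + 17)/6 = 72/6 = 12
te_D = (4 + 4·8 + 12)/6 = 48/6 = 8
te_E = (7 + 4·11 + 27)/6 = 78/6 = 13
te_F = (9 + 4·13 + 17)/6 = 78/6 = 13
te_G = (8 + 4·9 + 10)/6 = 54/6 = 9
te_H = (8 + 4·9 + 16)/6 = 60/6 = 10

Forward pass:
ES_A = 0; EF_A = 15
ES_B = 0; EF_B = 3
ES_C = 15; EF_C = 15+12 = 27
ES_D = 3; EF_D = 3+8 = 11
ES_E = 3; EF_E = 3+13 = 16
ES_F = 3; EF_F = 3+13 = 16
ES_G = max(EF_B=3, EF_F=16) = 16; EF_G = 16+9 = 25
ES_H = max(EF_C=27, EF_D=11, EF_E=16, EF_G=25) = 27; EF_H = 27+10 = 37
Expected project duration μ = 37 days. Critical path: A → C → H.

Backward pass:
LF_H = 37; LS_H = 37−10 = 27
LF_G = LS_H = 27; LS_G = 27−9 = 18
LF_F = LS_G = 18; LS_F = 18−13 = 5
LF_E = LS_H = 27; LS_E = 27−13 = 14
LF_D = LS_H = 27; LS_D = 27−8 = 19
LF_C = LS_H = 27; LS_C = 27−12 = 15
LF_B = min(LS_D=19, LS_E=14, LS_F=5, LS_G=18) = 5; LS_B = 5−3 = 2
LF_A = LS_C = 15; LS_A = 15−15 = 0
Slack_E = LS_E − ES_E = 14 − 3 = 11

11 days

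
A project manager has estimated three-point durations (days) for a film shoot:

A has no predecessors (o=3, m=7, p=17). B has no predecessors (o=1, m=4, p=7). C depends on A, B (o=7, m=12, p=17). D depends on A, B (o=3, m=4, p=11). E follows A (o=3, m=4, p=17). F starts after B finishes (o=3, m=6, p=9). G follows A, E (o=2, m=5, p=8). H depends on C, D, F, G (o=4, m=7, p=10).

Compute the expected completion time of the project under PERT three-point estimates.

27 days

te_A = (3 + 4·7 + 17)/6 = 48/6 = 8
te_B = (1 + 4·4 + 7)/6 = 24/6 = 4
te_C = (7 + 4·12 + 17)/6 = 72/6 = 12
te_D = (3 + 4·4 + 11)/6 = 30/6 = 5
te_E = (3 + 4·4 + 17)/6 = 36/6 = 6
te_F = (3 + 4·6 + 9)/6 = 36/6 = 6
te_G = (2 + 4·5 + 8)/6 = 30/6 = 5
te_H = (4 + 4·7 + 10)/6 = 42/6 = 7

Forward pass:
ES_A = 0; EF_A = 8
ES_B = 0; EF_B = 4
ES_C = max(EF_A=8, EF_B=4) = 8; EF_C = 8+12 = 20
ES_D = max(EF_A=8, EF_B=4) = 8; EF_D = 8+5 = 13
ES_E = 8; EF_E = 8+6 = 14
ES_F = 4; EF_F = 4+6 = 10
ES_G = max(EF_A=8, EF_E=14) = 14; EF_G = 14+5 = 19
ES_H = max(EF_C=20, EF_D=13, EF_F=10, EF_G=19) = 20; EF_H = 20+7 = 27
Expected project duration μ = 27 days. Critical path: A → C → H.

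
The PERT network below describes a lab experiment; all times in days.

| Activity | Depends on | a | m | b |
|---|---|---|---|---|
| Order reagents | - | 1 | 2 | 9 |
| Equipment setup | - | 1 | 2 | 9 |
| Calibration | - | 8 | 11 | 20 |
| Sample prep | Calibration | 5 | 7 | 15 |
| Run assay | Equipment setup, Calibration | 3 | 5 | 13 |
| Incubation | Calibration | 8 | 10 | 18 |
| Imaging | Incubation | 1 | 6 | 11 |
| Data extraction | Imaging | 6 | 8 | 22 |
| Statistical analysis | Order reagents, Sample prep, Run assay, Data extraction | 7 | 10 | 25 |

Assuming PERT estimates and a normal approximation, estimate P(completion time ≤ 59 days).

0.943

te_Order reagents = (1 + 4·2 + 9)/6 = 18/6 = 3; σ²_Order reagents = ((9−1)/6)² = 1.778
te_Equipment setup = (1 + 4·2 + 9)/6 = 18/6 = 3; σ²_Equipment setup = ((9−1)/6)² = 1.778
te_Calibration = (8 + 4·11 + 20)/6 = 72/6 = 12; σ²_Calibration = ((20−8)/6)² = 4.000
te_Sample prep = (5 + 4·7 + 15)/6 = 48/6 = 8; σ²_Sample prep = ((15−5)/6)² = 2.778
te_Run assay = (3 + 4·5 + 13)/6 = 36/6 = 6; σ²_Run assay = ((13−3)/6)² = 2.778
te_Incubation = (8 + 4·10 + 18)/6 = 66/6 = 11; σ²_Incubation = ((18−8)/6)² = 2.778
te_Imaging = (1 + 4·6 + 11)/6 = 36/6 = 6; σ²_Imaging = ((11−1)/6)² = 2.778
te_Data extraction = (6 + 4·8 + 22)/6 = 60/6 = 10; σ²_Data extraction = ((22−6)/6)² = 7.111
te_Statistical analysis = (7 + 4·10 + 25)/6 = 72/6 = 12; σ²_Statistical analysis = ((25−7)/6)² = 9.000

Forward pass:
ES_Order reagents = 0; EF_Order reagents = 3
ES_Equipment setup = 0; EF_Equipment setup = 3
ES_Calibration = 0; EF_Calibration = 12
ES_Sample prep = 12; EF_Sample prep = 12+8 = 20
ES_Run assay = max(EF_Equipment setup=3, EF_Calibration=12) = 12; EF_Run assay = 12+6 = 18
ES_Incubation = 12; EF_Incubation = 12+11 = 23
ES_Imaging = 23; EF_Imaging = 23+6 = 29
ES_Data extraction = 29; EF_Data extraction = 29+10 = 39
ES_Statistical analysis = max(EF_Order reagents=3, EF_Sample prep=20, EF_Run assay=18, EF_Data extraction=39) = 39; EF_Statistical analysis = 39+12 = 51
Expected project duration μ = 51 days. Critical path: Calibration → Incubation → Imaging → Data extraction → Statistical analysis.

Variance along critical path = 4.000 + 2.778 + 2.778 + 7.111 + 9.000 = 25.667; σ = √25.667 = 5.066 days.
Z = (59 − 51) / 5.066 = 1.579
P(T ≤ 59) = Φ(1.579) ≈ 0.943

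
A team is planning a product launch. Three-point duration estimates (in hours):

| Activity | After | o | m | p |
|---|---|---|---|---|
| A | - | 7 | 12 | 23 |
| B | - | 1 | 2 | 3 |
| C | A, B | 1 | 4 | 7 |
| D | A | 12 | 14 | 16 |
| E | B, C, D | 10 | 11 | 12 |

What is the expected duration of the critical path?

te_A = (7 + 4·12 + 23)/6 = 78/6 = 13
te_B = (1 + 4·2 + 3)/6 = 12/6 = 2
te_C = (1 + 4·4 + 7)/6 = 24/6 = 4
te_D = (12 + 4·14 + 16)/6 = 84/6 = 14
te_E = (10 + 4·11 + 12)/6 = 66/6 = 11

Forward pass:
ES_A = 0; EF_A = 13
ES_B = 0; EF_B = 2
ES_C = max(EF_A=13, EF_B=2) = 13; EF_C = 13+4 = 17
ES_D = 13; EF_D = 13+14 = 27
ES_E = max(EF_B=2, EF_C=17, EF_D=27) = 27; EF_E = 27+11 = 38
Expected project duration μ = 38 hours. Critical path: A → D → E.

38 hours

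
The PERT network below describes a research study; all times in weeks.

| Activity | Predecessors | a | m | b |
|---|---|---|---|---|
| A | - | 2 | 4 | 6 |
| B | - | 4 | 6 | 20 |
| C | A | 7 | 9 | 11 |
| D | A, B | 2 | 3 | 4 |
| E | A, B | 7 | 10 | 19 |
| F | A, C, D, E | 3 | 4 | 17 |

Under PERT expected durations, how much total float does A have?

te_A = (2 + 4·4 + 6)/6 = 24/6 = 4
te_B = (4 + 4·6 + 20)/6 = 48/6 = 8
te_C = (7 + 4·9 + 11)/6 = 54/6 = 9
te_D = (2 + 4·3 + 4)/6 = 18/6 = 3
te_E = (7 + 4·10 + 19)/6 = 66/6 = 11
te_F = (3 + 4·4 + 17)/6 = 36/6 = 6

Forward pass:
ES_A = 0; EF_A = 4
ES_B = 0; EF_B = 8
ES_C = 4; EF_C = 4+9 = 13
ES_D = max(EF_A=4, EF_B=8) = 8; EF_D = 8+3 = 11
ES_E = max(EF_A=4, EF_B=8) = 8; EF_E = 8+11 = 19
ES_F = max(EF_A=4, EF_C=13, EF_D=11, EF_E=19) = 19; EF_F = 19+6 = 25
Expected project duration μ = 25 weeks. Critical path: B → E → F.

Backward pass:
LF_F = 25; LS_F = 25−6 = 19
LF_E = LS_F = 19; LS_E = 19−11 = 8
LF_D = LS_F = 19; LS_D = 19−3 = 16
LF_C = LS_F = 19; LS_C = 19−9 = 10
LF_B = min(LS_D=16, LS_E=8) = 8; LS_B = 8−8 = 0
LF_A = min(LS_C=10, LS_D=16, LS_E=8, LS_F=19) = 8; LS_A = 8−4 = 4
Slack_A = LS_A − ES_A = 4 − 0 = 4

4 weeks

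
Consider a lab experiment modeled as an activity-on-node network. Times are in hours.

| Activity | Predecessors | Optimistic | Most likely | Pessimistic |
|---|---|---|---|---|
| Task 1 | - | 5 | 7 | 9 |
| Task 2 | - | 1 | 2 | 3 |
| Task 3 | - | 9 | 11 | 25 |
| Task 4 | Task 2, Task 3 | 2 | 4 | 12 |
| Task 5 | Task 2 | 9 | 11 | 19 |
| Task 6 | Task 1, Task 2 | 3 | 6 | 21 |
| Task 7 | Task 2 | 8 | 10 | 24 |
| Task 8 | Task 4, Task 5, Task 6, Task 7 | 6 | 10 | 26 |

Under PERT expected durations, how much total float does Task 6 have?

3 hours

te_Task 1 = (5 + 4·7 + 9)/6 = 42/6 = 7
te_Task 2 = (1 + 4·2 + 3)/6 = 12/6 = 2
te_Task 3 = (9 + 4·11 + 25)/6 = 78/6 = 13
te_Task 4 = (2 + 4·4 + 12)/6 = 30/6 = 5
te_Task 5 = (9 + 4·11 + 19)/6 = 72/6 = 12
te_Task 6 = (3 + 4·6 + 21)/6 = 48/6 = 8
te_Task 7 = (8 + 4·10 + 24)/6 = 72/6 = 12
te_Task 8 = (6 + 4·10 + 26)/6 = 72/6 = 12

Forward pass:
ES_Task 1 = 0; EF_Task 1 = 7
ES_Task 2 = 0; EF_Task 2 = 2
ES_Task 3 = 0; EF_Task 3 = 13
ES_Task 4 = max(EF_Task 2=2, EF_Task 3=13) = 13; EF_Task 4 = 13+5 = 18
ES_Task 5 = 2; EF_Task 5 = 2+12 = 14
ES_Task 6 = max(EF_Task 1=7, EF_Task 2=2) = 7; EF_Task 6 = 7+8 = 15
ES_Task 7 = 2; EF_Task 7 = 2+12 = 14
ES_Task 8 = max(EF_Task 4=18, EF_Task 5=14, EF_Task 6=15, EF_Task 7=14) = 18; EF_Task 8 = 18+12 = 30
Expected project duration μ = 30 hours. Critical path: Task 3 → Task 4 → Task 8.

Backward pass:
LF_Task 8 = 30; LS_Task 8 = 30−12 = 18
LF_Task 7 = LS_Task 8 = 18; LS_Task 7 = 18−12 = 6
LF_Task 6 = LS_Task 8 = 18; LS_Task 6 = 18−8 = 10
LF_Task 5 = LS_Task 8 = 18; LS_Task 5 = 18−12 = 6
LF_Task 4 = LS_Task 8 = 18; LS_Task 4 = 18−5 = 13
LF_Task 3 = LS_Task 4 = 13; LS_Task 3 = 13−13 = 0
LF_Task 2 = min(LS_Task 4=13, LS_Task 5=6, LS_Task 6=10, LS_Task 7=6) = 6; LS_Task 2 = 6−2 = 4
LF_Task 1 = LS_Task 6 = 10; LS_Task 1 = 10−7 = 3
Slack_Task 6 = LS_Task 6 − ES_Task 6 = 10 − 7 = 3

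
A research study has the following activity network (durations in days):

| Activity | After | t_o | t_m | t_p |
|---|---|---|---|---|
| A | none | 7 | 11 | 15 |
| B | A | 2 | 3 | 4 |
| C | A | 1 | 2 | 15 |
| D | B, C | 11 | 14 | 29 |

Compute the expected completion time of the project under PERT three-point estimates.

31 days

te_A = (7 + 4·11 + 15)/6 = 66/6 = 11
te_B = (2 + 4·3 + 4)/6 = 18/6 = 3
te_C = (1 + 4·2 + 15)/6 = 24/6 = 4
te_D = (11 + 4·14 + 29)/6 = 96/6 = 16

Forward pass:
ES_A = 0; EF_A = 11
ES_B = 11; EF_B = 11+3 = 14
ES_C = 11; EF_C = 11+4 = 15
ES_D = max(EF_B=14, EF_C=15) = 15; EF_D = 15+16 = 31
Expected project duration μ = 31 days. Critical path: A → C → D.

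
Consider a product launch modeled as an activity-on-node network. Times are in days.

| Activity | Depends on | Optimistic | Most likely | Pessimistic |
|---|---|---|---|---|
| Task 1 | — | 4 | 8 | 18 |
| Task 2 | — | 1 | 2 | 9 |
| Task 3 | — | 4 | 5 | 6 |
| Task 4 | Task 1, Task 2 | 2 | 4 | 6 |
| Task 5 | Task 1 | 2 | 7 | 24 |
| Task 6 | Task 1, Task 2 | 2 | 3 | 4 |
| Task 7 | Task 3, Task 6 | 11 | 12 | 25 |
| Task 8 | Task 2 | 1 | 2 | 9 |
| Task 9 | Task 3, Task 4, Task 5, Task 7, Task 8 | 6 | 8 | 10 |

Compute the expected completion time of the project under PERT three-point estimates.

te_Task 1 = (4 + 4·8 + 18)/6 = 54/6 = 9
te_Task 2 = (1 + 4·2 + 9)/6 = 18/6 = 3
te_Task 3 = (4 + 4·5 + 6)/6 = 30/6 = 5
te_Task 4 = (2 + 4·4 + 6)/6 = 24/6 = 4
te_Task 5 = (2 + 4·7 + 24)/6 = 54/6 = 9
te_Task 6 = (2 + 4·3 + 4)/6 = 18/6 = 3
te_Task 7 = (11 + 4·12 + 25)/6 = 84/6 = 14
te_Task 8 = (1 + 4·2 + 9)/6 = 18/6 = 3
te_Task 9 = (6 + 4·8 + 10)/6 = 48/6 = 8

Forward pass:
ES_Task 1 = 0; EF_Task 1 = 9
ES_Task 2 = 0; EF_Task 2 = 3
ES_Task 3 = 0; EF_Task 3 = 5
ES_Task 4 = max(EF_Task 1=9, EF_Task 2=3) = 9; EF_Task 4 = 9+4 = 13
ES_Task 5 = 9; EF_Task 5 = 9+9 = 18
ES_Task 6 = max(EF_Task 1=9, EF_Task 2=3) = 9; EF_Task 6 = 9+3 = 12
ES_Task 7 = max(EF_Task 3=5, EF_Task 6=12) = 12; EF_Task 7 = 12+14 = 26
ES_Task 8 = 3; EF_Task 8 = 3+3 = 6
ES_Task 9 = max(EF_Task 3=5, EF_Task 4=13, EF_Task 5=18, EF_Task 7=26, EF_Task 8=6) = 26; EF_Task 9 = 26+8 = 34
Expected project duration μ = 34 days. Critical path: Task 1 → Task 6 → Task 7 → Task 9.

34 days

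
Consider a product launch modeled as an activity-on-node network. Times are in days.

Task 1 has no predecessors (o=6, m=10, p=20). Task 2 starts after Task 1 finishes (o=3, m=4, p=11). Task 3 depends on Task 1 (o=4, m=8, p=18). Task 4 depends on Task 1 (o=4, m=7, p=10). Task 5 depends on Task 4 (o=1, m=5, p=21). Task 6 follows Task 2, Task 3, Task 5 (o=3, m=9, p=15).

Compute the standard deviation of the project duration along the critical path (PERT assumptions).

4.64 days

te_Task 1 = (6 + 4·10 + 20)/6 = 66/6 = 11; σ²_Task 1 = ((20−6)/6)² = 5.444
te_Task 2 = (3 + 4·4 + 11)/6 = 30/6 = 5; σ²_Task 2 = ((11−3)/6)² = 1.778
te_Task 3 = (4 + 4·8 + 18)/6 = 54/6 = 9; σ²_Task 3 = ((18−4)/6)² = 5.444
te_Task 4 = (4 + 4·7 + 10)/6 = 42/6 = 7; σ²_Task 4 = ((10−4)/6)² = 1.000
te_Task 5 = (1 + 4·5 + 21)/6 = 42/6 = 7; σ²_Task 5 = ((21−1)/6)² = 11.111
te_Task 6 = (3 + 4·9 + 15)/6 = 54/6 = 9; σ²_Task 6 = ((15−3)/6)² = 4.000

Forward pass:
ES_Task 1 = 0; EF_Task 1 = 11
ES_Task 2 = 11; EF_Task 2 = 11+5 = 16
ES_Task 3 = 11; EF_Task 3 = 11+9 = 20
ES_Task 4 = 11; EF_Task 4 = 11+7 = 18
ES_Task 5 = 18; EF_Task 5 = 18+7 = 25
ES_Task 6 = max(EF_Task 2=16, EF_Task 3=20, EF_Task 5=25) = 25; EF_Task 6 = 25+9 = 34
Expected project duration μ = 34 days. Critical path: Task 1 → Task 4 → Task 5 → Task 6.

Variance along critical path = 5.444 + 1.000 + 11.111 + 4.000 = 21.556
σ = √21.556 = 4.643 days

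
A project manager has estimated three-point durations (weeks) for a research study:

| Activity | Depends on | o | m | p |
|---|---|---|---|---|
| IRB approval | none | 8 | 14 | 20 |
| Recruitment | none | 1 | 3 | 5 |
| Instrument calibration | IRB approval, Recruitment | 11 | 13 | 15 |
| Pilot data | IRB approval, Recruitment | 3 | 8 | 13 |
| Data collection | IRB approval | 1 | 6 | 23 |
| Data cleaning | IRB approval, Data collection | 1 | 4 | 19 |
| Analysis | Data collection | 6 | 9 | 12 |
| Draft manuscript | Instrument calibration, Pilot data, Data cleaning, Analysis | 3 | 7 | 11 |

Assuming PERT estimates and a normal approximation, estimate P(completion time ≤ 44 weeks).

0.909

te_IRB approval = (8 + 4·14 + 20)/6 = 84/6 = 14; σ²_IRB approval = ((20−8)/6)² = 4.000
te_Recruitment = (1 + 4·3 + 5)/6 = 18/6 = 3; σ²_Recruitment = ((5−1)/6)² = 0.444
te_Instrument calibration = (11 + 4·13 + 15)/6 = 78/6 = 13; σ²_Instrument calibration = ((15−11)/6)² = 0.444
te_Pilot data = (3 + 4·8 + 13)/6 = 48/6 = 8; σ²_Pilot data = ((13−3)/6)² = 2.778
te_Data collection = (1 + 4·6 + 23)/6 = 48/6 = 8; σ²_Data collection = ((23−1)/6)² = 13.444
te_Data cleaning = (1 + 4·4 + 19)/6 = 36/6 = 6; σ²_Data cleaning = ((19−1)/6)² = 9.000
te_Analysis = (6 + 4·9 + 12)/6 = 54/6 = 9; σ²_Analysis = ((12−6)/6)² = 1.000
te_Draft manuscript = (3 + 4·7 + 11)/6 = 42/6 = 7; σ²_Draft manuscript = ((11−3)/6)² = 1.778

Forward pass:
ES_IRB approval = 0; EF_IRB approval = 14
ES_Recruitment = 0; EF_Recruitment = 3
ES_Instrument calibration = max(EF_IRB approval=14, EF_Recruitment=3) = 14; EF_Instrument calibration = 14+13 = 27
ES_Pilot data = max(EF_IRB approval=14, EF_Recruitment=3) = 14; EF_Pilot data = 14+8 = 22
ES_Data collection = 14; EF_Data collection = 14+8 = 22
ES_Data cleaning = max(EF_IRB approval=14, EF_Data collection=22) = 22; EF_Data cleaning = 22+6 = 28
ES_Analysis = 22; EF_Analysis = 22+9 = 31
ES_Draft manuscript = max(EF_Instrument calibration=27, EF_Pilot data=22, EF_Data cleaning=28, EF_Analysis=31) = 31; EF_Draft manuscript = 31+7 = 38
Expected project duration μ = 38 weeks. Critical path: IRB approval → Data collection → Analysis → Draft manuscript.

Variance along critical path = 4.000 + 13.444 + 1.000 + 1.778 = 20.222; σ = √20.222 = 4.497 weeks.
Z = (44 − 38) / 4.497 = 1.334
P(T ≤ 44) = Φ(1.334) ≈ 0.909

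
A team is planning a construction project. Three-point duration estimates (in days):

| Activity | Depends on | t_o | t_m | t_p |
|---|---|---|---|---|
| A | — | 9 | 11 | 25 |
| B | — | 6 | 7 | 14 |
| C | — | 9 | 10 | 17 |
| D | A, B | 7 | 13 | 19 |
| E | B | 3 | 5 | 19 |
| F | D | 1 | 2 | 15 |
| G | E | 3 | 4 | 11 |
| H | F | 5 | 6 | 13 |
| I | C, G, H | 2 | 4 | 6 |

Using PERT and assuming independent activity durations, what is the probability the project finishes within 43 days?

te_A = (9 + 4·11 + 25)/6 = 78/6 = 13; σ²_A = ((25−9)/6)² = 7.111
te_B = (6 + 4·7 + 14)/6 = 48/6 = 8; σ²_B = ((14−6)/6)² = 1.778
te_C = (9 + 4·10 + 17)/6 = 66/6 = 11; σ²_C = ((17−9)/6)² = 1.778
te_D = (7 + 4·13 + 19)/6 = 78/6 = 13; σ²_D = ((19−7)/6)² = 4.000
te_E = (3 + 4·5 + 19)/6 = 42/6 = 7; σ²_E = ((19−3)/6)² = 7.111
te_F = (1 + 4·2 + 15)/6 = 24/6 = 4; σ²_F = ((15−1)/6)² = 5.444
te_G = (3 + 4·4 + 11)/6 = 30/6 = 5; σ²_G = ((11−3)/6)² = 1.778
te_H = (5 + 4·6 + 13)/6 = 42/6 = 7; σ²_H = ((13−5)/6)² = 1.778
te_I = (2 + 4·4 + 6)/6 = 24/6 = 4; σ²_I = ((6−2)/6)² = 0.444

Forward pass:
ES_A = 0; EF_A = 13
ES_B = 0; EF_B = 8
ES_C = 0; EF_C = 11
ES_D = max(EF_A=13, EF_B=8) = 13; EF_D = 13+13 = 26
ES_E = 8; EF_E = 8+7 = 15
ES_F = 26; EF_F = 26+4 = 30
ES_G = 15; EF_G = 15+5 = 20
ES_H = 30; EF_H = 30+7 = 37
ES_I = max(EF_C=11, EF_G=20, EF_H=37) = 37; EF_I = 37+4 = 41
Expected project duration μ = 41 days. Critical path: A → D → F → H → I.

Variance along critical path = 7.111 + 4.000 + 5.444 + 1.778 + 0.444 = 18.778; σ = √18.778 = 4.333 days.
Z = (43 − 41) / 4.333 = 0.462
P(T ≤ 43) = Φ(0.462) ≈ 0.678

0.678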